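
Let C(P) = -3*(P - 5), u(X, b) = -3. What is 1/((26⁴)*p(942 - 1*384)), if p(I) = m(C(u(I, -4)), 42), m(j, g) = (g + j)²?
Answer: 1/1990587456 ≈ 5.0236e-10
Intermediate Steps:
C(P) = 15 - 3*P (C(P) = -3*(-5 + P) = 15 - 3*P)
p(I) = 4356 (p(I) = (42 + (15 - 3*(-3)))² = (42 + (15 + 9))² = (42 + 24)² = 66² = 4356)
1/((26⁴)*p(942 - 1*384)) = 1/(26⁴*4356) = (1/4356)/456976 = (1/456976)*(1/4356) = 1/1990587456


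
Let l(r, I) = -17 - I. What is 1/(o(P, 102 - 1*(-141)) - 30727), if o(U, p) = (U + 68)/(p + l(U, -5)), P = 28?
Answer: -77/2365947 ≈ -3.2545e-5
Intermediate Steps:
o(U, p) = (68 + U)/(-12 + p) (o(U, p) = (U + 68)/(p + (-17 - 1*(-5))) = (68 + U)/(p + (-17 + 5)) = (68 + U)/(p - 12) = (68 + U)/(-12 + p))
1/(o(P, 102 - 1*(-141)) - 30727) = 1/((68 + 28)/(-12 + (102 - 1*(-141))) - 30727) = 1/(96/(-12 + (102 + 141)) - 30727) = 1/(96/(-12 + 243) - 30727) = 1/(96/231 - 30727) = 1/((1/231)*96 - 30727) = 1/(32/77 - 30727) = 1/(-2365947/77) = -77/2365947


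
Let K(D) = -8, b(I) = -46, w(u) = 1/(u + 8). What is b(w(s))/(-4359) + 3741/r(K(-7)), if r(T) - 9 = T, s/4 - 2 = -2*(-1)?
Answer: 16307065/4359 ≈ 3741.0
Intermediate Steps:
s = 16 (s = 8 + 4*(-2*(-1)) = 8 + 4*2 = 8 + 8 = 16)
w(u) = 1/(8 + u)
r(T) = 9 + T
b(w(s))/(-4359) + 3741/r(K(-7)) = -46/(-4359) + 3741/(9 - 8) = -46*(-1/4359) + 3741/1 = 46/4359 + 3741*1 = 46/4359 + 3741 = 16307065/4359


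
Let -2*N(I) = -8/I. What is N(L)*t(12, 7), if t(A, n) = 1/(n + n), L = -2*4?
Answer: -1/28 ≈ -0.035714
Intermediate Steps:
L = -8
t(A, n) = 1/(2*n)
N(I) = 4/I (N(I) = -(-4)/I = 4/I)
N(L)*t(12, 7) = (4/(-8))*((½)/7) = (4*(-⅛))*((½)*(⅐)) = -½*1/14 = -1/28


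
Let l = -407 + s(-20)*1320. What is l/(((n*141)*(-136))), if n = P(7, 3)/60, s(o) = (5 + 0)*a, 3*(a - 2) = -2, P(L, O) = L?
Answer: -5995/1598 ≈ -3.7516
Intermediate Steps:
a = 4/3 (a = 2 + (⅓)*(-2) = 2 - ⅔ = 4/3 ≈ 1.3333)
s(o) = 20/3 (s(o) = (5 + 0)*(4/3) = 5*(4/3) = 20/3)
n = 7/60 ≈ 0.11667
l = 8393 (l = -407 + (20/3)*1320 = -407 + 8800 = 8393)
l/(((n*141)*(-136))) = 8393/((((7/60)*141)*(-136))) = 8393/(((329/20)*(-136))) = 8393/(-11186/5) = 8393*(-5/11186) = -5995/1598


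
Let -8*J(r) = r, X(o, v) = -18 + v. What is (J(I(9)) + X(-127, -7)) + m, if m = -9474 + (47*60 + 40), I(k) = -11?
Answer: -53101/8 ≈ -6637.6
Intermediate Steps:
J(r) = -r/8
m = -6614 (m = -9474 + (2820 + 40) = -9474 + 2860 = -6614)
(J(I(9)) + X(-127, -7)) + m = (-1/8*(-11) + (-18 - 7)) - 6614 = (11/8 - 25) - 6614 = -189/8 - 6614 = -53101/8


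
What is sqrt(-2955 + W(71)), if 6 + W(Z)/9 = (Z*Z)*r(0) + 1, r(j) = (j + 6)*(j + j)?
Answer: 10*I*sqrt(30) ≈ 54.772*I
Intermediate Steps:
r(j) = 2*j*(6 + j) (r(j) = (6 + j)*(2*j) = 2*j*(6 + j))
W(Z) = -45 (W(Z) = -54 + 9*((Z*Z)*(2*0*(6 + 0)) + 1) = -54 + 9*(Z**2*(2*0*6) + 1) = -54 + 9*(Z**2*0 + 1) = -54 + 9*(0 + 1) = -54 + 9*1 = -54 + 9 = -45)
sqrt(-2955 + W(71)) = sqrt(-2955 - 45) = sqrt(-3000) = 10*I*sqrt(30)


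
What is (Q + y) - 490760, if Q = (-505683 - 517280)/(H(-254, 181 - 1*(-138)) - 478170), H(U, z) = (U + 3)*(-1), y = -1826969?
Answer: -1107685702988/477919 ≈ -2.3177e+6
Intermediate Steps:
H(U, z) = -3 - U (H(U, z) = (3 + U)*(-1) = -3 - U)
Q = 1022963/477919 (Q = (-505683 - 517280)/((-3 - 1*(-254)) - 478170) = -1022963/((-3 + 254) - 478170) = -1022963/(251 - 478170) = -1022963/(-477919) = -1022963*(-1/477919) = 1022963/477919 ≈ 2.1405)
(Q + y) - 490760 = (1022963/477919 - 1826969) - 490760 = -873142174548/477919 - 490760 = -1107685702988/477919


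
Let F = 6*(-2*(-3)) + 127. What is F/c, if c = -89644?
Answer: -163/89644 ≈ -0.0018183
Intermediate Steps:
F = 163 (F = 6*6 + 127 = 36 + 127 = 163)
F/c = 163/(-89644) = 163*(-1/89644) = -163/89644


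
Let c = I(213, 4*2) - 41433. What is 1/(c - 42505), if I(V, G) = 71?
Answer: -1/83867 ≈ -1.1924e-5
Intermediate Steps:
c = -41362 (c = 71 - 41433 = -41362)
1/(c - 42505) = 1/(-41362 - 42505) = 1/(-83867) = -1/83867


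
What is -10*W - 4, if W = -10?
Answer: 96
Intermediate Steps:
-10*W - 4 = -10*(-10) - 4 = 100 - 4 = 96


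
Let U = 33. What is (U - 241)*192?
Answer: -39936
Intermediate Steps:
(U - 241)*192 = (33 - 241)*192 = -208*192 = -39936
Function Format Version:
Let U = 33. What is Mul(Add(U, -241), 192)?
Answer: -39936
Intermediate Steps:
Mul(Add(U, -241), 192) = Mul(Add(33, -241), 192) = Mul(-208, 192) = -39936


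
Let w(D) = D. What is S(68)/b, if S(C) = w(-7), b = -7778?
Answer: 7/7778 ≈ 0.00089997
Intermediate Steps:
S(C) = -7
S(68)/b = -7/(-7778) = -7*(-1/7778) = 7/7778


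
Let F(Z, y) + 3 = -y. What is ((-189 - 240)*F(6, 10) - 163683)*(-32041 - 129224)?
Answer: 25496964090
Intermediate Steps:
F(Z, y) = -3 - y
((-189 - 240)*F(6, 10) - 163683)*(-32041 - 129224) = ((-189 - 240)*(-3 - 1*10) - 163683)*(-32041 - 129224) = (-429*(-3 - 10) - 163683)*(-161265) = (-429*(-13) - 163683)*(-161265) = (5577 - 163683)*(-161265) = -158106*(-161265) = 25496964090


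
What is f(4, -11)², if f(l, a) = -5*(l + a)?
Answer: 1225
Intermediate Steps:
f(l, a) = -5*a - 5*l (f(l, a) = -5*(a + l) = -5*a - 5*l)
f(4, -11)² = (-5*(-11) - 5*4)² = (55 - 20)² = 35² = 1225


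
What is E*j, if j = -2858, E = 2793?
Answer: -7982394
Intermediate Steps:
E*j = 2793*(-2858) = -7982394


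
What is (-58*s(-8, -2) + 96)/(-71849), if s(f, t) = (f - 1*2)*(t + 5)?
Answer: -1836/71849 ≈ -0.025554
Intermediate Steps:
s(f, t) = (-2 + f)*(5 + t) (s(f, t) = (f - 2)*(5 + t) = (-2 + f)*(5 + t))
(-58*s(-8, -2) + 96)/(-71849) = (-58*(-10 - 2*(-2) + 5*(-8) - 8*(-2)) + 96)/(-71849) = (-58*(-10 + 4 - 40 + 16) + 96)*(-1/71849) = (-58*(-30) + 96)*(-1/71849) = (1740 + 96)*(-1/71849) = 1836*(-1/71849) = -1836/71849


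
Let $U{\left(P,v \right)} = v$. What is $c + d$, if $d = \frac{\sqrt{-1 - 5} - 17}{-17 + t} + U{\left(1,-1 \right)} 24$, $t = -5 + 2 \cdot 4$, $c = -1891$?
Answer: $- \frac{26793}{14} - \frac{i \sqrt{6}}{14} \approx -1913.8 - 0.17496 i$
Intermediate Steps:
$t = 3$ ($t = -5 + 8 = 3$)
$d = - \frac{319}{14} - \frac{i \sqrt{6}}{14}$ ($d = \frac{\sqrt{-1 - 5} - 17}{-17 + 3} - 24 = \frac{\sqrt{-6} - 17}{-14} - 24 = \left(i \sqrt{6} - 17\right) \left(- \frac{1}{14}\right) - 24 = \left(-17 + i \sqrt{6}\right) \left(- \frac{1}{14}\right) - 24 = \left(\frac{17}{14} - \frac{i \sqrt{6}}{14}\right) - 24 = - \frac{319}{14} - \frac{i \sqrt{6}}{14} \approx -22.786 - 0.17496 i$)
$c + d = -1891 - \left(\frac{319}{14} + \frac{i \sqrt{6}}{14}\right) = - \frac{26793}{14} - \frac{i \sqrt{6}}{14}$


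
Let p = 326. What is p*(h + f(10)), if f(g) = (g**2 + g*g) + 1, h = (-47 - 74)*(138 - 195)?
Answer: 2313948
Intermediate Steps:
h = 6897 (h = -121*(-57) = 6897)
f(g) = 1 + 2*g**2 (f(g) = (g**2 + g**2) + 1 = 2*g**2 + 1 = 1 + 2*g**2)
p*(h + f(10)) = 326*(6897 + (1 + 2*10**2)) = 326*(6897 + (1 + 2*100)) = 326*(6897 + (1 + 200)) = 326*(6897 + 201) = 326*7098 = 2313948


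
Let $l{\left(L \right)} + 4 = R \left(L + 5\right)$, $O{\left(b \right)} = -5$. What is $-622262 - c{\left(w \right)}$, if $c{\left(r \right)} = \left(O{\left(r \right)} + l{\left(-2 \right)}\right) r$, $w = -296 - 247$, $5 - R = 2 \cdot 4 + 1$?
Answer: $-633665$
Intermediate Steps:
$R = -4$ ($R = 5 - \left(2 \cdot 4 + 1\right) = 5 - \left(8 + 1\right) = 5 - 9 = -4$)
$w = -543$
$l{\left(L \right)} = -24 - 4 L$ ($l{\left(L \right)} = -4 - 4 \left(L + 5\right) = -4 - 4 \left(5 + L\right) = -4 - \left(20 + 4 L\right) = -24 - 4 L$)
$c{\left(r \right)} = - 21 r$ ($c{\left(r \right)} = \left(-5 - 16\right) r = - 21 r$)
$-622262 - c{\left(w \right)} = -622262 - \left(-21\right) \left(-543\right) = -622262 - 11403 = -633665$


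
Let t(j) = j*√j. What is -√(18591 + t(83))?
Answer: -√(18591 + 83*√83) ≈ -139.09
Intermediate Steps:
t(j) = j^(3/2)
-√(18591 + t(83)) = -√(18591 + 83^(3/2)) = -√(18591 + 83*√83)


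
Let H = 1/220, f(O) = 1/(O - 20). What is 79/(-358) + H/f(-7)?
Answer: -13523/39380 ≈ -0.34340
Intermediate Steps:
f(O) = 1/(-20 + O)
H = 1/220 ≈ 0.0045455
79/(-358) + H/f(-7) = 79/(-358) + 1/(220*(1/(-20 - 7))) = 79*(-1/358) + 1/(220*(1/(-27))) = -79/358 + 1/(220*(-1/27)) = -79/358 + (1/220)*(-27) = -79/358 - 27/220 = -13523/39380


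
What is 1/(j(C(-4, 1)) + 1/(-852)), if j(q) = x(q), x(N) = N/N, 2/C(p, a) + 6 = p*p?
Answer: 852/851 ≈ 1.0012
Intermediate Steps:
C(p, a) = 2/(-6 + p**2) (C(p, a) = 2/(-6 + p*p) = 2/(-6 + p**2))
x(N) = 1
j(q) = 1
1/(j(C(-4, 1)) + 1/(-852)) = 1/(1 + 1/(-852)) = 1/(1 - 1/852) = 1/(851/852) = 852/851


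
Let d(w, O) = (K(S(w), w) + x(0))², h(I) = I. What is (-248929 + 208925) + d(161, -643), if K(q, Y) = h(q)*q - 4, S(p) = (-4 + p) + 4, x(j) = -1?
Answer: 671599052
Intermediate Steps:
S(p) = p
K(q, Y) = -4 + q² (K(q, Y) = q*q - 4 = q² - 4 = -4 + q²)
d(w, O) = (-5 + w²)² (d(w, O) = ((-4 + w²) - 1)² = (-5 + w²)²)
(-248929 + 208925) + d(161, -643) = (-248929 + 208925) + (-5 + 161²)² = -40004 + (-5 + 25921)² = -40004 + 25916² = -40004 + 671639056 = 671599052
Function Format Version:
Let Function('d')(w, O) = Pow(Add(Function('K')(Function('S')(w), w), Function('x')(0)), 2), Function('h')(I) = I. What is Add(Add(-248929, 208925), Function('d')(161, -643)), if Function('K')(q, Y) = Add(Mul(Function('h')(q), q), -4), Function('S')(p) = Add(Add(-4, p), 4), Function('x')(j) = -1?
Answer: 671599052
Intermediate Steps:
Function('S')(p) = p
Function('K')(q, Y) = Add(-4, Pow(q, 2)) (Function('K')(q, Y) = Add(Mul(q, q), -4) = Add(Pow(q, 2), -4) = Add(-4, Pow(q, 2)))
Function('d')(w, O) = Pow(Add(-5, Pow(w, 2)), 2) (Function('d')(w, O) = Pow(Add(Add(-4, Pow(w, 2)), -1), 2) = Pow(Add(-5, Pow(w, 2)), 2))
Add(Add(-248929, 208925), Function('d')(161, -643)) = Add(Add(-248929, 208925), Pow(Add(-5, Pow(161, 2)), 2)) = Add(-40004, Pow(Add(-5, 25921), 2)) = Add(-40004, Pow(25916, 2)) = Add(-40004, 671639056) = 671599052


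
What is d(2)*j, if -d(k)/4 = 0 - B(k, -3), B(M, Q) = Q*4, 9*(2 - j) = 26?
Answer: 128/3 ≈ 42.667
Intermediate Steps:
j = -8/9 (j = 2 - 1/9*26 = 2 - 26/9 = -8/9 ≈ -0.88889)
B(M, Q) = 4*Q
d(k) = -48 (d(k) = -4*(0 - 4*(-3)) = -4*(0 - 1*(-12)) = -4*(0 + 12) = -4*12 = -48)
d(2)*j = -48*(-8/9) = 128/3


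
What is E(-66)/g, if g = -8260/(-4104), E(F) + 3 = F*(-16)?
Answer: 1080378/2065 ≈ 523.19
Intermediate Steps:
E(F) = -3 - 16*F (E(F) = -3 + F*(-16) = -3 - 16*F)
g = 2065/1026 (g = -8260*(-1/4104) = 2065/1026 ≈ 2.0127)
E(-66)/g = (-3 - 16*(-66))/(2065/1026) = (-3 + 1056)*(1026/2065) = 1053*(1026/2065) = 1080378/2065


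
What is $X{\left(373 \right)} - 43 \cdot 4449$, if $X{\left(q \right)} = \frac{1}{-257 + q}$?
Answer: $- \frac{22191611}{116} \approx -1.9131 \cdot 10^{5}$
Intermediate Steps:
$X{\left(373 \right)} - 43 \cdot 4449 = \frac{1}{-257 + 373} - 43 \cdot 4449 = \frac{1}{116} - 191307 = - \frac{22191611}{116}$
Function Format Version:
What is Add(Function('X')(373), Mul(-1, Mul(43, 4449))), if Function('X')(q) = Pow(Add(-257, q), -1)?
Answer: Rational(-22191611, 116) ≈ -1.9131e+5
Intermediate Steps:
Add(Function('X')(373), Mul(-1, Mul(43, 4449))) = Add(Pow(Add(-257, 373), -1), Mul(-1, Mul(43, 4449))) = Add(Pow(116, -1), Mul(-1, 191307)) = Add(Rational(1, 116), -191307) = Rational(-22191611, 116)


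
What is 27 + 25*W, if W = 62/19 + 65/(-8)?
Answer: -14371/152 ≈ -94.546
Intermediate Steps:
W = -739/152 (W = 62*(1/19) + 65*(-⅛) = 62/19 - 65/8 = -739/152 ≈ -4.8618)
27 + 25*W = 27 + 25*(-739/152) = 27 - 18475/152 = -14371/152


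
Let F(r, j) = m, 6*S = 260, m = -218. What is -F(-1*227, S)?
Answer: 218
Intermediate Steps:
S = 130/3 (S = (1/6)*260 = 130/3 ≈ 43.333)
F(r, j) = -218
-F(-1*227, S) = -1*(-218) = 218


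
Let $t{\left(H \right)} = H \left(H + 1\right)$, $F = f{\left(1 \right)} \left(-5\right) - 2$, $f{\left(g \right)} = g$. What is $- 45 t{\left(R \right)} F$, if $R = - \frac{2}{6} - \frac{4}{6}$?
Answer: $0$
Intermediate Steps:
$R = -1$ ($R = \left(-2\right) \frac{1}{6} - \frac{2}{3} = - \frac{1}{3} - \frac{2}{3} = -1$)
$F = -7$ ($F = 1 \left(-5\right) - 2 = -5 - 2 = -7$)
$t{\left(H \right)} = H \left(1 + H\right)$
$- 45 t{\left(R \right)} F = - 45 \left(- (1 - 1)\right) \left(-7\right) = - 45 \left(\left(-1\right) 0\right) \left(-7\right) = \left(-45\right) 0 \left(-7\right) = 0 \left(-7\right) = 0$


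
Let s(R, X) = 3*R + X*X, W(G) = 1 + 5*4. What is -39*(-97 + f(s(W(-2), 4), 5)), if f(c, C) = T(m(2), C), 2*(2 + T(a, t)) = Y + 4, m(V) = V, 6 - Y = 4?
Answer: 3744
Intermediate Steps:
Y = 2 (Y = 6 - 1*4 = 6 - 4 = 2)
W(G) = 21 (W(G) = 1 + 20 = 21)
s(R, X) = X² + 3*R (s(R, X) = 3*R + X² = X² + 3*R)
T(a, t) = 1 (T(a, t) = -2 + (2 + 4)/2 = -2 + (½)*6 = -2 + 3 = 1)
f(c, C) = 1
-39*(-97 + f(s(W(-2), 4), 5)) = -39*(-97 + 1) = -39*(-96) = 3744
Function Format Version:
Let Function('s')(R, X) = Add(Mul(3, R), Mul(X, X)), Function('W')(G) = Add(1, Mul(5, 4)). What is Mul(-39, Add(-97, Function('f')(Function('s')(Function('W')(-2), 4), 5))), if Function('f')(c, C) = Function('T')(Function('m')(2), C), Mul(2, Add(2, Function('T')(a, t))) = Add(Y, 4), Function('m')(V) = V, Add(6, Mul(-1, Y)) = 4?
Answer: 3744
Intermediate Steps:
Y = 2 (Y = Add(6, Mul(-1, 4)) = Add(6, -4) = 2)
Function('W')(G) = 21 (Function('W')(G) = Add(1, 20) = 21)
Function('s')(R, X) = Add(Pow(X, 2), Mul(3, R)) (Function('s')(R, X) = Add(Mul(3, R), Pow(X, 2)) = Add(Pow(X, 2), Mul(3, R)))
Function('T')(a, t) = 1 (Function('T')(a, t) = Add(-2, Mul(Rational(1, 2), Add(2, 4))) = Add(-2, Mul(Rational(1, 2), 6)) = Add(-2, 3) = 1)
Function('f')(c, C) = 1
Mul(-39, Add(-97, Function('f')(Function('s')(Function('W')(-2), 4), 5))) = Mul(-39, Add(-97, 1)) = Mul(-39, -96) = 3744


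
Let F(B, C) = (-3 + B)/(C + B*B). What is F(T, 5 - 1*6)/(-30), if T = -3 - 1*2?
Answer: 1/90 ≈ 0.011111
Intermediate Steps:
T = -5 (T = -3 - 2 = -5)
F(B, C) = (-3 + B)/(C + B²)
F(T, 5 - 1*6)/(-30) = ((-3 - 5)/((5 - 1*6) + (-5)²))/(-30) = -(-8)/(30*((5 - 6) + 25)) = -(-8)/(30*(-1 + 25)) = -(-8)/(30*24) = -(-8)/720 = -1/30*(-⅓) = 1/90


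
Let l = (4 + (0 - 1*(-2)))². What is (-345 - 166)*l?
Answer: -18396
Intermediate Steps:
l = 36 (l = (4 + (0 + 2))² = (4 + 2)² = 6² = 36)
(-345 - 166)*l = (-345 - 166)*36 = -511*36 = -18396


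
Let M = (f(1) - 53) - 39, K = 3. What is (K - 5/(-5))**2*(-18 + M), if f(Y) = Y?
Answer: -1744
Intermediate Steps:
M = -91 (M = (1 - 53) - 39 = -52 - 39 = -91)
(K - 5/(-5))**2*(-18 + M) = (3 - 5/(-5))**2*(-18 - 91) = (3 - 5*(-1/5))**2*(-109) = (3 + 1)**2*(-109) = 4**2*(-109) = 16*(-109) = -1744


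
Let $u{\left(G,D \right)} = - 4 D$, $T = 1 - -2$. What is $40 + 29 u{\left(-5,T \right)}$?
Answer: $-308$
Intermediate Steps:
$T = 3$ ($T = 1 + 2 = 3$)
$40 + 29 u{\left(-5,T \right)} = 40 + 29 \left(\left(-4\right) 3\right) = 40 + 29 \left(-12\right) = 40 - 348 = -308$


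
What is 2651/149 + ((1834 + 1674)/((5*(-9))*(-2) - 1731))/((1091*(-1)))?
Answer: 4746690173/266759319 ≈ 17.794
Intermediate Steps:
2651/149 + ((1834 + 1674)/((5*(-9))*(-2) - 1731))/((1091*(-1))) = 2651*(1/149) + (3508/(-45*(-2) - 1731))/(-1091) = 2651/149 + (3508/(90 - 1731))*(-1/1091) = 2651/149 + (3508/(-1641))*(-1/1091) = 2651/149 + (3508*(-1/1641))*(-1/1091) = 2651/149 - 3508/1641*(-1/1091) = 2651/149 + 3508/1790331 = 4746690173/266759319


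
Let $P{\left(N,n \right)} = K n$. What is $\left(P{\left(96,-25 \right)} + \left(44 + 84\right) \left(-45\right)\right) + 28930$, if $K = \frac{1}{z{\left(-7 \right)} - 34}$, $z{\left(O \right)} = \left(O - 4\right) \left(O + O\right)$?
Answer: $\frac{556075}{24} \approx 23170.0$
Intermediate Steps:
$z{\left(O \right)} = 2 O \left(-4 + O\right)$ ($z{\left(O \right)} = \left(-4 + O\right) 2 O = 2 O \left(-4 + O\right)$)
$K = \frac{1}{120}$ ($K = \frac{1}{2 \left(-7\right) \left(-4 - 7\right) - 34} = \frac{1}{2 \left(-7\right) \left(-11\right) - 34} = \frac{1}{154 - 34} = \frac{1}{120} \approx 0.0083333$)
$P{\left(N,n \right)} = \frac{n}{120}$
$\left(P{\left(96,-25 \right)} + \left(44 + 84\right) \left(-45\right)\right) + 28930 = \left(\frac{1}{120} \left(-25\right) + \left(44 + 84\right) \left(-45\right)\right) + 28930 = \left(- \frac{5}{24} + 128 \left(-45\right)\right) + 28930 = \left(- \frac{5}{24} - 5760\right) + 28930 = - \frac{138245}{24} + 28930 = \frac{556075}{24}$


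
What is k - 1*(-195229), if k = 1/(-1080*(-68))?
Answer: 14337617761/73440 ≈ 1.9523e+5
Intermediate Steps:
k = 1/73440 ≈ 1.3617e-5
k - 1*(-195229) = 1/73440 - 1*(-195229) = 1/73440 + 195229 = 14337617761/73440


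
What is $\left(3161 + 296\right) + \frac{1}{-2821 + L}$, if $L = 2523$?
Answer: $\frac{1030185}{298} \approx 3457.0$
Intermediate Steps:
$\left(3161 + 296\right) + \frac{1}{-2821 + L} = \left(3161 + 296\right) + \frac{1}{-2821 + 2523} = 3457 + \frac{1}{-298} = 3457 - \frac{1}{298} = \frac{1030185}{298}$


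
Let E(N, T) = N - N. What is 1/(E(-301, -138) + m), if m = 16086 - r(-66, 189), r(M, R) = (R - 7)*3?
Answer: 1/15540 ≈ 6.4350e-5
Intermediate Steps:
E(N, T) = 0
r(M, R) = -21 + 3*R (r(M, R) = (-7 + R)*3 = -21 + 3*R)
m = 15540 (m = 16086 - (-21 + 3*189) = 16086 - (-21 + 567) = 16086 - 1*546 = 16086 - 546 = 15540)
1/(E(-301, -138) + m) = 1/(0 + 15540) = 1/15540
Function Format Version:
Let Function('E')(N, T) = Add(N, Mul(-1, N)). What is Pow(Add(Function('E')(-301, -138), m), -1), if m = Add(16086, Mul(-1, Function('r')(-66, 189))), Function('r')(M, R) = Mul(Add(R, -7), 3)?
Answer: Rational(1, 15540) ≈ 6.4350e-5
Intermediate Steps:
Function('E')(N, T) = 0
Function('r')(M, R) = Add(-21, Mul(3, R)) (Function('r')(M, R) = Mul(Add(-7, R), 3) = Add(-21, Mul(3, R)))
m = 15540 (m = Add(16086, Mul(-1, Add(-21, Mul(3, 189)))) = Add(16086, Mul(-1, Add(-21, 567))) = Add(16086, Mul(-1, 546)) = Add(16086, -546) = 15540)
Pow(Add(Function('E')(-301, -138), m), -1) = Pow(Add(0, 15540), -1) = Pow(15540, -1) = Rational(1, 15540)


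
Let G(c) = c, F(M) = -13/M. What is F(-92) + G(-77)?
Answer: -7071/92 ≈ -76.859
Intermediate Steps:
F(M) = -13/M
F(-92) + G(-77) = -13/(-92) - 77 = -13*(-1/92) - 77 = 13/92 - 77 = -7071/92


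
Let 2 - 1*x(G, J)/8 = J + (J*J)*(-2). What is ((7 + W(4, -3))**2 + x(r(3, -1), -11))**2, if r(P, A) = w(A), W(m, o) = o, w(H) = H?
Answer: 4227136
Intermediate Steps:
r(P, A) = A
x(G, J) = 16 - 8*J + 16*J**2 (x(G, J) = 16 - 8*(J + (J*J)*(-2)) = 16 - 8*(J + J**2*(-2)) = 16 - 8*(J - 2*J**2) = 16 + (-8*J + 16*J**2) = 16 - 8*J + 16*J**2)
((7 + W(4, -3))**2 + x(r(3, -1), -11))**2 = ((7 - 3)**2 + (16 - 8*(-11) + 16*(-11)**2))**2 = (4**2 + (16 + 88 + 16*121))**2 = (16 + (16 + 88 + 1936))**2 = (16 + 2040)**2 = 2056**2 = 4227136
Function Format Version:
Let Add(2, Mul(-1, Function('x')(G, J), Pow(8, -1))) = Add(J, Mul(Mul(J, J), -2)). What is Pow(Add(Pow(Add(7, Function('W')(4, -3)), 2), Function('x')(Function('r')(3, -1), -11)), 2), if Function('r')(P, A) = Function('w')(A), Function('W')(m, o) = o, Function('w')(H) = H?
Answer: 4227136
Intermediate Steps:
Function('r')(P, A) = A
Function('x')(G, J) = Add(16, Mul(-8, J), Mul(16, Pow(J, 2))) (Function('x')(G, J) = Add(16, Mul(-8, Add(J, Mul(Mul(J, J), -2)))) = Add(16, Mul(-8, Add(J, Mul(Pow(J, 2), -2)))) = Add(16, Mul(-8, Add(J, Mul(-2, Pow(J, 2))))) = Add(16, Add(Mul(-8, J), Mul(16, Pow(J, 2)))) = Add(16, Mul(-8, J), Mul(16, Pow(J, 2))))
Pow(Add(Pow(Add(7, Function('W')(4, -3)), 2), Function('x')(Function('r')(3, -1), -11)), 2) = Pow(Add(Pow(Add(7, -3), 2), Add(16, Mul(-8, -11), Mul(16, Pow(-11, 2)))), 2) = Pow(Add(Pow(4, 2), Add(16, 88, Mul(16, 121))), 2) = Pow(Add(16, Add(16, 88, 1936)), 2) = Pow(Add(16, 2040), 2) = Pow(2056, 2) = 4227136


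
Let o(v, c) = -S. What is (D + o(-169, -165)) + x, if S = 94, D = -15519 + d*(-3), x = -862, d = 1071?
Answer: -19688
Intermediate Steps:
D = -18732 (D = -15519 + 1071*(-3) = -15519 - 3213 = -18732)
o(v, c) = -94 (o(v, c) = -1*94 = -94)
(D + o(-169, -165)) + x = (-18732 - 94) - 862 = -18826 - 862 = -19688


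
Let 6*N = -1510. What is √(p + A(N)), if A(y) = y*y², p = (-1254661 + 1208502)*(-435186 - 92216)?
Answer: 7*√40216350117/9 ≈ 1.5598e+5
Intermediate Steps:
N = -755/3 (N = (⅙)*(-1510) = -755/3 ≈ -251.67)
p = 24344348918 (p = -46159*(-527402) = 24344348918)
A(y) = y³
√(p + A(N)) = √(24344348918 + (-755/3)³) = √(24344348918 - 430368875/27) = √(656867051911/27) = 7*√40216350117/9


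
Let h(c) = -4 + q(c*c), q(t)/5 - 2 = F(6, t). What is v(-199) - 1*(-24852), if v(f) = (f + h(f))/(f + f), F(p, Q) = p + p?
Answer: 9891229/398 ≈ 24852.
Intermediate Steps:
F(p, Q) = 2*p
q(t) = 70 (q(t) = 10 + 5*(2*6) = 10 + 5*12 = 10 + 60 = 70)
h(c) = 66 (h(c) = -4 + 70 = 66)
v(f) = (66 + f)/(2*f) (v(f) = (f + 66)/(f + f) = (66 + f)/((2*f)) = (66 + f)*(1/(2*f)) = (66 + f)/(2*f))
v(-199) - 1*(-24852) = (1/2)*(66 - 199)/(-199) - 1*(-24852) = (1/2)*(-1/199)*(-133) + 24852 = 133/398 + 24852 = 9891229/398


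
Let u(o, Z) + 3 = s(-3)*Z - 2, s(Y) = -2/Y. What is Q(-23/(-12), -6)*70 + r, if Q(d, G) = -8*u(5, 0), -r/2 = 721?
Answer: 1358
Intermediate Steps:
r = -1442 (r = -2*721 = -1442)
u(o, Z) = -5 + 2*Z/3 (u(o, Z) = -3 + ((-2/(-3))*Z - 2) = -3 + ((-2*(-⅓))*Z - 2) = -3 + (2*Z/3 - 2) = -3 + (-2 + 2*Z/3) = -5 + 2*Z/3)
Q(d, G) = 40 (Q(d, G) = -8*(-5 + (⅔)*0) = -8*(-5 + 0) = -8*(-5) = 40)
Q(-23/(-12), -6)*70 + r = 40*70 - 1442 = 2800 - 1442 = 1358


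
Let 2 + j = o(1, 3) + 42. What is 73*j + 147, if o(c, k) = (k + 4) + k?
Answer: 3797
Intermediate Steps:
o(c, k) = 4 + 2*k (o(c, k) = (4 + k) + k = 4 + 2*k)
j = 50 (j = -2 + ((4 + 2*3) + 42) = -2 + ((4 + 6) + 42) = -2 + (10 + 42) = -2 + 52 = 50)
73*j + 147 = 73*50 + 147 = 3650 + 147 = 3797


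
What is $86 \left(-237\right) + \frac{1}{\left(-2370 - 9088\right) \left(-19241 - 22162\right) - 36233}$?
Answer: $- \frac{9668392088261}{474359341} \approx -20382.0$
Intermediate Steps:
$86 \left(-237\right) + \frac{1}{\left(-2370 - 9088\right) \left(-19241 - 22162\right) - 36233} = -20382 + \frac{1}{\left(-11458\right) \left(-41403\right) - 36233} = -20382 + \frac{1}{474395574 - 36233} = -20382 + \frac{1}{474359341} = - \frac{9668392088261}{474359341}$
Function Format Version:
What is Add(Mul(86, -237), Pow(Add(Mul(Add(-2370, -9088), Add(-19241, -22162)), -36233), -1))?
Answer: Rational(-9668392088261, 474359341) ≈ -20382.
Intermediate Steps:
Add(Mul(86, -237), Pow(Add(Mul(Add(-2370, -9088), Add(-19241, -22162)), -36233), -1)) = Add(-20382, Pow(Add(Mul(-11458, -41403), -36233), -1)) = Add(-20382, Pow(Add(474395574, -36233), -1)) = Add(-20382, Pow(474359341, -1)) = Add(-20382, Rational(1, 474359341)) = Rational(-9668392088261, 474359341)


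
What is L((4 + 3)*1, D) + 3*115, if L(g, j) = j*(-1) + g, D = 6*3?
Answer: 334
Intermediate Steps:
D = 18
L(g, j) = g - j (L(g, j) = -j + g = g - j)
L((4 + 3)*1, D) + 3*115 = ((4 + 3)*1 - 1*18) + 3*115 = (7*1 - 18) + 345 = (7 - 18) + 345 = -11 + 345 = 334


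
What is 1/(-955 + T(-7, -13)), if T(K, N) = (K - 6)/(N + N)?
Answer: -2/1909 ≈ -0.0010477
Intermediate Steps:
T(K, N) = (-6 + K)/(2*N) (T(K, N) = (-6 + K)/((2*N)) = (-6 + K)*(1/(2*N)) = (-6 + K)/(2*N))
1/(-955 + T(-7, -13)) = 1/(-955 + (1/2)*(-6 - 7)/(-13)) = 1/(-955 + (1/2)*(-1/13)*(-13)) = 1/(-955 + 1/2) = 1/(-1909/2) = -2/1909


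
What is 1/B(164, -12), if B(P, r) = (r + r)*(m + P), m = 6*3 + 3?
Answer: -1/4440 ≈ -0.00022523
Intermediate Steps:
m = 21 (m = 18 + 3 = 21)
B(P, r) = 2*r*(21 + P) (B(P, r) = (r + r)*(21 + P) = (2*r)*(21 + P) = 2*r*(21 + P))
1/B(164, -12) = 1/(2*(-12)*(21 + 164)) = 1/(2*(-12)*185) = 1/(-4440) = -1/4440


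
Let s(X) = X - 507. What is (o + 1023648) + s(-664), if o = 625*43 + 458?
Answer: 1049810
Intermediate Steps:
s(X) = -507 + X
o = 27333 (o = 26875 + 458 = 27333)
(o + 1023648) + s(-664) = (27333 + 1023648) + (-507 - 664) = 1050981 - 1171 = 1049810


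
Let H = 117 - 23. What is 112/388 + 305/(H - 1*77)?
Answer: 30061/1649 ≈ 18.230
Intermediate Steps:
H = 94
112/388 + 305/(H - 1*77) = 112/388 + 305/(94 - 1*77) = 112*(1/388) + 305/(94 - 77) = 28/97 + 305/17 = 30061/1649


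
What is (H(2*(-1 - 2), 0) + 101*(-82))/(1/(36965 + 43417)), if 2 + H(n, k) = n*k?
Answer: -665884488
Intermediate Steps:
H(n, k) = -2 + k*n (H(n, k) = -2 + n*k = -2 + k*n)
(H(2*(-1 - 2), 0) + 101*(-82))/(1/(36965 + 43417)) = ((-2 + 0*(2*(-1 - 2))) + 101*(-82))/(1/(36965 + 43417)) = ((-2 + 0*(2*(-3))) - 8282)/(1/80382) = ((-2 + 0*(-6)) - 8282)/(1/80382) = ((-2 + 0) - 8282)*80382 = (-2 - 8282)*80382 = -8284*80382 = -665884488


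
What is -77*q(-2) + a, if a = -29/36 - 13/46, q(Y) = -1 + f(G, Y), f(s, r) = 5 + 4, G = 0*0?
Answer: -510949/828 ≈ -617.09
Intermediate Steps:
G = 0
f(s, r) = 9
q(Y) = 8 (q(Y) = -1 + 9 = 8)
a = -901/828 (a = -29*1/36 - 13*1/46 = -29/36 - 13/46 = -901/828 ≈ -1.0882)
-77*q(-2) + a = -77*8 - 901/828 = -616 - 901/828 = -510949/828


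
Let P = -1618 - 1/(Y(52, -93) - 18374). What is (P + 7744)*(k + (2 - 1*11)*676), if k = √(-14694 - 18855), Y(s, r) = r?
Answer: -688275880812/18467 + 113128843*I*√33549/18467 ≈ -3.7271e+7 + 1.1221e+6*I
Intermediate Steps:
k = I*√33549 (k = √(-33549) = I*√33549 ≈ 183.16*I)
P = -29879605/18467 (P = -1618 - 1/(-93 - 18374) = -1618 - 1/(-18467) = -1618 - 1*(-1/18467) = -1618 + 1/18467 = -29879605/18467 ≈ -1618.0)
(P + 7744)*(k + (2 - 1*11)*676) = (-29879605/18467 + 7744)*(I*√33549 + (2 - 1*11)*676) = 113128843*(I*√33549 + (2 - 11)*676)/18467 = 113128843*(I*√33549 - 9*676)/18467 = 113128843*(I*√33549 - 6084)/18467 = 113128843*(-6084 + I*√33549)/18467 = -688275880812/18467 + 113128843*I*√33549/18467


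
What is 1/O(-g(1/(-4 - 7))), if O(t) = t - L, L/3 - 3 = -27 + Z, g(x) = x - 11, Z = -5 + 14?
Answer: 11/617 ≈ 0.017828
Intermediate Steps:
Z = 9
g(x) = -11 + x
L = -45 (L = 9 + 3*(-27 + 9) = 9 + 3*(-18) = 9 - 54 = -45)
O(t) = 45 + t (O(t) = t - 1*(-45) = t + 45 = 45 + t)
1/O(-g(1/(-4 - 7))) = 1/(45 - (-11 + 1/(-4 - 7))) = 1/(45 - (-11 + 1/(-11))) = 1/(45 - (-11 - 1/11)) = 1/(45 - 1*(-122/11)) = 1/(45 + 122/11) = 1/(617/11) = 11/617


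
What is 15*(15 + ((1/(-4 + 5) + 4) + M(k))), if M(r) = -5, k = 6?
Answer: 225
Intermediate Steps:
15*(15 + ((1/(-4 + 5) + 4) + M(k))) = 15*(15 + ((1/(-4 + 5) + 4) - 5)) = 15*(15 + ((1/1 + 4) - 5)) = 15*(15 + ((1 + 4) - 5)) = 15*(15 + (5 - 5)) = 15*(15 + 0) = 15*15 = 225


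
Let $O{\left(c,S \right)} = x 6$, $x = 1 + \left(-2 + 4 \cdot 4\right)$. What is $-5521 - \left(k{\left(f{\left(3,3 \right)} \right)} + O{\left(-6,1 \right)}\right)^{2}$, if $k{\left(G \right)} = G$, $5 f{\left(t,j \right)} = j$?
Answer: $- \frac{343234}{25} \approx -13729.0$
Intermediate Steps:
$x = 15$ ($x = 1 + \left(-2 + 16\right) = 1 + 14 = 15$)
$f{\left(t,j \right)} = \frac{j}{5}$
$O{\left(c,S \right)} = 90$ ($O{\left(c,S \right)} = 15 \cdot 6 = 90$)
$-5521 - \left(k{\left(f{\left(3,3 \right)} \right)} + O{\left(-6,1 \right)}\right)^{2} = -5521 - \left(\frac{1}{5} \cdot 3 + 90\right)^{2} = -5521 - \left(\frac{3}{5} + 90\right)^{2} = -5521 - \left(\frac{453}{5}\right)^{2} = -5521 - \frac{205209}{25} = - \frac{343234}{25}$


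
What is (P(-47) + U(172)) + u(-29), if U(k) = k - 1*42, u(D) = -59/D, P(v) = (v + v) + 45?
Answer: 2408/29 ≈ 83.034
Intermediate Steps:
P(v) = 45 + 2*v (P(v) = 2*v + 45 = 45 + 2*v)
U(k) = -42 + k (U(k) = k - 42 = -42 + k)
(P(-47) + U(172)) + u(-29) = ((45 + 2*(-47)) + (-42 + 172)) - 59/(-29) = ((45 - 94) + 130) - 59*(-1/29) = (-49 + 130) + 59/29 = 81 + 59/29 = 2408/29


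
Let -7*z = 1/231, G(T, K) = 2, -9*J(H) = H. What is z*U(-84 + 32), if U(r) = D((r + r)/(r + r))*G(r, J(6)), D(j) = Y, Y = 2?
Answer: -4/1617 ≈ -0.0024737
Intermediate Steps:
J(H) = -H/9
D(j) = 2
z = -1/1617 (z = -⅐/231 = -⅐*1/231 = -1/1617 ≈ -0.00061843)
U(r) = 4 (U(r) = 2*2 = 4)
z*U(-84 + 32) = -1/1617*4 = -4/1617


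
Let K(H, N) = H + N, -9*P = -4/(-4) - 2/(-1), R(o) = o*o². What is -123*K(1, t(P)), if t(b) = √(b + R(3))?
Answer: -123 - 164*√15 ≈ -758.17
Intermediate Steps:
R(o) = o³
P = -⅓ (P = -(-4/(-4) - 2/(-1))/9 = -(-4*(-¼) - 2*(-1))/9 = -(1 + 2)/9 = -⅑*3 = -⅓ ≈ -0.33333)
t(b) = √(27 + b) (t(b) = √(b + 3³) = √(b + 27) = √(27 + b))
-123*K(1, t(P)) = -123*(1 + √(27 - ⅓)) = -123*(1 + √(80/3)) = -123*(1 + 4*√15/3) = -123 - 164*√15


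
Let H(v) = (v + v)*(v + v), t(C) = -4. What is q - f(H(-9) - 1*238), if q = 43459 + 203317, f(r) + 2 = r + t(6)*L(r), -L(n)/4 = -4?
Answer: 246756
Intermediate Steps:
H(v) = 4*v² (H(v) = (2*v)*(2*v) = 4*v²)
L(n) = 16 (L(n) = -4*(-4) = 16)
f(r) = -66 + r (f(r) = -2 + (r - 4*16) = -2 + (r - 64) = -2 + (-64 + r) = -66 + r)
q = 246776
q - f(H(-9) - 1*238) = 246776 - (-66 + (4*(-9)² - 1*238)) = 246776 - (-66 + (4*81 - 238)) = 246776 - (-66 + (324 - 238)) = 246776 - (-66 + 86) = 246776 - 1*20 = 246776 - 20 = 246756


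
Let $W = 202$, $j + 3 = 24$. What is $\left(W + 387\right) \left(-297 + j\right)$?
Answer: $-162564$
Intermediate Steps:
$j = 21$ ($j = -3 + 24 = 21$)
$\left(W + 387\right) \left(-297 + j\right) = \left(202 + 387\right) \left(-297 + 21\right) = 589 \left(-276\right) = -162564$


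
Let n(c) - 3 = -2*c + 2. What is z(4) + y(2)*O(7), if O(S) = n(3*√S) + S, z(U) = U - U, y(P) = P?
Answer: 24 - 12*√7 ≈ -7.7490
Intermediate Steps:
z(U) = 0
n(c) = 5 - 2*c (n(c) = 3 + (-2*c + 2) = 3 + (2 - 2*c) = 5 - 2*c)
O(S) = 5 + S - 6*√S (O(S) = (5 - 6*√S) + S = 5 + S - 6*√S)
z(4) + y(2)*O(7) = 0 + 2*(5 + 7 - 6*√7) = 0 + 2*(12 - 6*√7) = 0 + (24 - 12*√7) = 24 - 12*√7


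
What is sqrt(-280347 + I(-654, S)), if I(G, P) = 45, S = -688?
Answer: I*sqrt(280302) ≈ 529.44*I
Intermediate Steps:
sqrt(-280347 + I(-654, S)) = sqrt(-280347 + 45) = sqrt(-280302) = I*sqrt(280302)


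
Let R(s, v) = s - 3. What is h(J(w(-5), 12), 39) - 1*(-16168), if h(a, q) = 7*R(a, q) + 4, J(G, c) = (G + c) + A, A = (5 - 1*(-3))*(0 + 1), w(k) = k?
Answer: 16256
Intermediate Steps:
R(s, v) = -3 + s
A = 8 (A = (5 + 3)*1 = 8*1 = 8)
J(G, c) = 8 + G + c (J(G, c) = (G + c) + 8 = 8 + G + c)
h(a, q) = -17 + 7*a (h(a, q) = 7*(-3 + a) + 4 = (-21 + 7*a) + 4 = -17 + 7*a)
h(J(w(-5), 12), 39) - 1*(-16168) = (-17 + 7*(8 - 5 + 12)) - 1*(-16168) = (-17 + 7*15) + 16168 = (-17 + 105) + 16168 = 88 + 16168 = 16256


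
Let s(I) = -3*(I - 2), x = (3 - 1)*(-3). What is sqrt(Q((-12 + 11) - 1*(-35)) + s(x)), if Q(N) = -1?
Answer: sqrt(23) ≈ 4.7958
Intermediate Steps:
x = -6 (x = 2*(-3) = -6)
s(I) = 6 - 3*I (s(I) = -3*(-2 + I) = 6 - 3*I)
sqrt(Q((-12 + 11) - 1*(-35)) + s(x)) = sqrt(-1 + (6 - 3*(-6))) = sqrt(-1 + (6 + 18)) = sqrt(-1 + 24) = sqrt(23)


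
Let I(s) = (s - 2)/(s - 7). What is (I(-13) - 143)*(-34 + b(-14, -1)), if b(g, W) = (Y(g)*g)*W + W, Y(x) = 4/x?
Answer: 22191/4 ≈ 5547.8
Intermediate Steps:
b(g, W) = 5*W (b(g, W) = ((4/g)*g)*W + W = 4*W + W = 5*W)
I(s) = (-2 + s)/(-7 + s)
(I(-13) - 143)*(-34 + b(-14, -1)) = ((-2 - 13)/(-7 - 13) - 143)*(-34 + 5*(-1)) = (-15/(-20) - 143)*(-34 - 5) = (-1/20*(-15) - 143)*(-39) = (¾ - 143)*(-39) = -569/4*(-39) = 22191/4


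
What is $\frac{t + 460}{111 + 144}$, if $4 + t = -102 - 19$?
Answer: $\frac{67}{51} \approx 1.3137$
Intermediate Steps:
$t = -125$ ($t = -4 - 121 = -125$)
$\frac{t + 460}{111 + 144} = \frac{-125 + 460}{111 + 144} = \frac{335}{255} = 335 \cdot \frac{1}{255} = \frac{67}{51}$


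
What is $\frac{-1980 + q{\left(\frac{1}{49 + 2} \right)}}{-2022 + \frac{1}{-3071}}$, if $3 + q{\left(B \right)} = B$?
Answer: $\frac{310576372}{316687713} \approx 0.9807$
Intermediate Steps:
$q{\left(B \right)} = -3 + B$
$\frac{-1980 + q{\left(\frac{1}{49 + 2} \right)}}{-2022 + \frac{1}{-3071}} = \frac{-1980 - \left(3 - \frac{1}{49 + 2}\right)}{-2022 + \frac{1}{-3071}} = \frac{-1980 - \left(3 - \frac{1}{51}\right)}{-2022 - \frac{1}{3071}} = \frac{-1980 + \left(-3 + \frac{1}{51}\right)}{- \frac{6209563}{3071}} = \left(-1980 - \frac{152}{51}\right) \left(- \frac{3071}{6209563}\right) = \left(- \frac{101132}{51}\right) \left(- \frac{3071}{6209563}\right) = \frac{310576372}{316687713}$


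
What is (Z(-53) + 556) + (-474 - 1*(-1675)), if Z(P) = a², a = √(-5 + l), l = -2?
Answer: 1750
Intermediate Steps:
a = I*√7 (a = √(-5 - 2) = √(-7) = I*√7 ≈ 2.6458*I)
Z(P) = -7 (Z(P) = (I*√7)² = -7)
(Z(-53) + 556) + (-474 - 1*(-1675)) = (-7 + 556) + (-474 - 1*(-1675)) = 549 + (-474 + 1675) = 549 + 1201 = 1750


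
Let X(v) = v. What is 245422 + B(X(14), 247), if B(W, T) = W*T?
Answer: 248880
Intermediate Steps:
B(W, T) = T*W
245422 + B(X(14), 247) = 245422 + 247*14 = 245422 + 3458 = 248880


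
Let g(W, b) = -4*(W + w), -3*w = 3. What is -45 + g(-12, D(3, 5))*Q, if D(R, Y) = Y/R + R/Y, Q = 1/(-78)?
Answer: -137/3 ≈ -45.667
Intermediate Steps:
w = -1 (w = -1/3*3 = -1)
Q = -1/78 ≈ -0.012821
D(R, Y) = R/Y + Y/R
g(W, b) = 4 - 4*W (g(W, b) = -4*(W - 1) = -4*(-1 + W) = 4 - 4*W)
-45 + g(-12, D(3, 5))*Q = -45 + (4 - 4*(-12))*(-1/78) = -45 + (4 + 48)*(-1/78) = -45 + 52*(-1/78) = -45 - 2/3 = -137/3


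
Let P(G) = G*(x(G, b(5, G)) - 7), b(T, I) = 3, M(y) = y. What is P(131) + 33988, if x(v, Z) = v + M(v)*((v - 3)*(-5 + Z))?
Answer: -4342984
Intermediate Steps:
x(v, Z) = v + v*(-5 + Z)*(-3 + v) (x(v, Z) = v + v*((v - 3)*(-5 + Z)) = v + v*((-3 + v)*(-5 + Z)) = v + v*((-5 + Z)*(-3 + v)) = v + v*(-5 + Z)*(-3 + v))
P(G) = G*(-7 + G*(7 - 2*G)) (P(G) = G*(G*(16 - 5*G - 3*3 + 3*G) - 7) = G*(G*(16 - 5*G - 9 + 3*G) - 7) = G*(G*(7 - 2*G) - 7) = G*(-7 + G*(7 - 2*G)))
P(131) + 33988 = 131*(-7 - 2*131**2 + 7*131) + 33988 = 131*(-7 - 2*17161 + 917) + 33988 = 131*(-7 - 34322 + 917) + 33988 = 131*(-33412) + 33988 = -4376972 + 33988 = -4342984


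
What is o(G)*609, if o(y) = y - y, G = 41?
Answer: 0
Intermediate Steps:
o(y) = 0
o(G)*609 = 0*609 = 0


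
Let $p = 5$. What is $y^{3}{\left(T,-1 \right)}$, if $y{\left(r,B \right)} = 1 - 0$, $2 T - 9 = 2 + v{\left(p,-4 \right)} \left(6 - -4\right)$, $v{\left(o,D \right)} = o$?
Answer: $1$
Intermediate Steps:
$T = \frac{61}{2}$ ($T = \frac{9}{2} + \frac{2 + 5 \left(6 - -4\right)}{2} = \frac{9}{2} + \frac{2 + 5 \left(6 + 4\right)}{2} = \frac{9}{2} + \frac{2 + 5 \cdot 10}{2} = \frac{9}{2} + \frac{2 + 50}{2} = \frac{9}{2} + \frac{1}{2} \cdot 52 = \frac{9}{2} + 26 = \frac{61}{2} \approx 30.5$)
$y{\left(r,B \right)} = 1$ ($y{\left(r,B \right)} = 1 + 0 = 1$)
$y^{3}{\left(T,-1 \right)} = 1^{3} = 1$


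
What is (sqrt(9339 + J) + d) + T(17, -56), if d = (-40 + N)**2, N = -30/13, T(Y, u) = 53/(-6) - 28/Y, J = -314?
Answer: 32311949/17238 ≈ 1874.5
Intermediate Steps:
T(Y, u) = -53/6 - 28/Y (T(Y, u) = 53*(-1/6) - 28/Y = -53/6 - 28/Y)
N = -30/13 (N = -30*1/13 = -30/13 ≈ -2.3077)
d = 302500/169 (d = (-40 - 30/13)**2 = (-550/13)**2 = 302500/169 ≈ 1789.9)
(sqrt(9339 + J) + d) + T(17, -56) = (sqrt(9339 - 314) + 302500/169) + (-53/6 - 28/17) = (sqrt(9025) + 302500/169) + (-53/6 - 28*1/17) = (95 + 302500/169) + (-53/6 - 28/17) = 318555/169 - 1069/102 = 32311949/17238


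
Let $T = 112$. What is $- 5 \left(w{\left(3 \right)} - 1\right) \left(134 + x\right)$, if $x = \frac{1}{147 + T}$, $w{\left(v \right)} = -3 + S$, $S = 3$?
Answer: $\frac{173535}{259} \approx 670.02$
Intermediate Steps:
$w{\left(v \right)} = 0$ ($w{\left(v \right)} = -3 + 3 = 0$)
$x = \frac{1}{259}$ ($x = \frac{1}{147 + 112} = \frac{1}{259} \approx 0.003861$)
$- 5 \left(w{\left(3 \right)} - 1\right) \left(134 + x\right) = - 5 \left(0 - 1\right) \left(134 + \frac{1}{259}\right) = \left(-5\right) \left(-1\right) \frac{34707}{259} = 5 \cdot \frac{34707}{259} = \frac{173535}{259}$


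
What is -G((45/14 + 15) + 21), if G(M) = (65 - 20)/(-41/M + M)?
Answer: -69174/58673 ≈ -1.1790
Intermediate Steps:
G(M) = 45/(M - 41/M)
-G((45/14 + 15) + 21) = -45*((45/14 + 15) + 21)/(-41 + ((45/14 + 15) + 21)²) = -45*(255/14 + 21)/(-41 + (255/14 + 21)²) = -45*549/(14*(-41 + (549/14)²)) = -45*549/(14*(-41 + 301401/196)) = -45*549/(14*293365/196) = -45*549*196/(14*293365) = -1*69174/58673 = -69174/58673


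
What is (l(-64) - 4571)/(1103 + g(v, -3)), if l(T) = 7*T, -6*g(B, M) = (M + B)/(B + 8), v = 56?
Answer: -1927296/423499 ≈ -4.5509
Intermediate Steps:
g(B, M) = -(B + M)/(6*(8 + B)) (g(B, M) = -(M + B)/(6*(B + 8)) = -(B + M)/(6*(8 + B)))
(l(-64) - 4571)/(1103 + g(v, -3)) = (7*(-64) - 4571)/(1103 + (-1*56 - 1*(-3))/(6*(8 + 56))) = (-448 - 4571)/(1103 + (1/6)*(-56 + 3)/64) = -5019/(1103 + (1/6)*(1/64)*(-53)) = -5019/(1103 - 53/384) = -5019/423499/384 = -5019*384/423499 = -1927296/423499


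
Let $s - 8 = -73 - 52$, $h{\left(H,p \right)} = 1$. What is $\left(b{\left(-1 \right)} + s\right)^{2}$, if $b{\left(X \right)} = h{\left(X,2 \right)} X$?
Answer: $13924$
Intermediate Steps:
$b{\left(X \right)} = X$ ($b{\left(X \right)} = 1 X = X$)
$s = -117$ ($s = 8 - 125 = -117$)
$\left(b{\left(-1 \right)} + s\right)^{2} = \left(-1 - 117\right)^{2} = \left(-118\right)^{2} = 13924$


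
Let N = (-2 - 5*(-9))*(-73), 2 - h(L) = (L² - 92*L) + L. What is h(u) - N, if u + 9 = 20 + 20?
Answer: 5001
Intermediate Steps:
u = 31 (u = -9 + (20 + 20) = -9 + 40 = 31)
h(L) = 2 - L² + 91*L (h(L) = 2 - ((L² - 92*L) + L) = 2 - (L² - 91*L) = 2 + (-L² + 91*L) = 2 - L² + 91*L)
N = -3139 (N = (-2 + 45)*(-73) = 43*(-73) = -3139)
h(u) - N = (2 - 1*31² + 91*31) - 1*(-3139) = (2 - 1*961 + 2821) + 3139 = (2 - 961 + 2821) + 3139 = 1862 + 3139 = 5001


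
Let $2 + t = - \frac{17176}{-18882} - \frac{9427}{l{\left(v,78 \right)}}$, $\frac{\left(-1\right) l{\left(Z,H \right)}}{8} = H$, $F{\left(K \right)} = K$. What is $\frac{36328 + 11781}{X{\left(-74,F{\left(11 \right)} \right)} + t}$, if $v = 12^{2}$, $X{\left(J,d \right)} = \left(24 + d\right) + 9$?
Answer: $\frac{94472990352}{113929649} \approx 829.22$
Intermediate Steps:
$X{\left(J,d \right)} = 33 + d$
$v = 144$
$l{\left(Z,H \right)} = - 8 H$
$t = \frac{27525617}{1963728}$ ($t = -2 - \left(- \frac{9427}{624} - \frac{8588}{9441}\right) = -2 - \left(- \frac{8588}{9441} + \frac{9427}{-624}\right) = -2 + \left(\frac{8588}{9441} - - \frac{9427}{624}\right) = -2 + \left(\frac{8588}{9441} + \frac{9427}{624}\right) = -2 + \frac{31453073}{1963728} = \frac{27525617}{1963728} \approx 14.017$)
$\frac{36328 + 11781}{X{\left(-74,F{\left(11 \right)} \right)} + t} = \frac{36328 + 11781}{\left(33 + 11\right) + \frac{27525617}{1963728}} = \frac{48109}{44 + \frac{27525617}{1963728}} = \frac{48109}{\frac{113929649}{1963728}} = 48109 \cdot \frac{1963728}{113929649} = \frac{94472990352}{113929649}$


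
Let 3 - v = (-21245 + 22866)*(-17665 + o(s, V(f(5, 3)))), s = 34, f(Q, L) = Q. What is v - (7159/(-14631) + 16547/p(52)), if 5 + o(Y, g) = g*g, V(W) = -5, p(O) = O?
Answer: 21760920022087/760812 ≈ 2.8602e+7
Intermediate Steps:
o(Y, g) = -5 + g² (o(Y, g) = -5 + g*g = -5 + g²)
v = 28602548 (v = 3 - (-21245 + 22866)*(-17665 + (-5 + (-5)²)) = 3 - 1621*(-17665 + (-5 + 25)) = 3 - 1621*(-17665 + 20) = 3 - 1621*(-17645) = 3 - 1*(-28602545) = 3 + 28602545 = 28602548)
v - (7159/(-14631) + 16547/p(52)) = 28602548 - (7159/(-14631) + 16547/52) = 28602548 - (7159*(-1/14631) + 16547*(1/52)) = 28602548 - (-7159/14631 + 16547/52) = 28602548 - 1*241726889/760812 = 28602548 - 241726889/760812 = 21760920022087/760812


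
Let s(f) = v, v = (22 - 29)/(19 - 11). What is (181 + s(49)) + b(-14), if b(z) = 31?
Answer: 1689/8 ≈ 211.13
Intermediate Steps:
v = -7/8 ≈ -0.87500
s(f) = -7/8
(181 + s(49)) + b(-14) = (181 - 7/8) + 31 = 1441/8 + 31 = 1689/8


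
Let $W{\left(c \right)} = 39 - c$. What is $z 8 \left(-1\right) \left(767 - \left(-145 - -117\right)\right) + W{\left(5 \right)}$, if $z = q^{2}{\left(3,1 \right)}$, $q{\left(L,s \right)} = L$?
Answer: $-57206$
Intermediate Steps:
$z = 9$ ($z = 3^{2} = 9$)
$z 8 \left(-1\right) \left(767 - \left(-145 - -117\right)\right) + W{\left(5 \right)} = 9 \cdot 8 \left(-1\right) \left(767 - \left(-145 - -117\right)\right) + \left(39 - 5\right) = 72 \left(-1\right) \left(767 - \left(-145 + 117\right)\right) + \left(39 - 5\right) = - 72 \left(767 - -28\right) + 34 = - 72 \left(767 + 28\right) + 34 = \left(-72\right) 795 + 34 = -57240 + 34 = -57206$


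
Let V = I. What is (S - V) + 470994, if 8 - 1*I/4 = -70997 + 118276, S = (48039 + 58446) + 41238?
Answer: 807801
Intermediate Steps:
S = 147723 (S = 106485 + 41238 = 147723)
I = -189084 (I = 32 - 4*(-70997 + 118276) = 32 - 4*47279 = 32 - 189116 = -189084)
V = -189084
(S - V) + 470994 = (147723 - 1*(-189084)) + 470994 = (147723 + 189084) + 470994 = 336807 + 470994 = 807801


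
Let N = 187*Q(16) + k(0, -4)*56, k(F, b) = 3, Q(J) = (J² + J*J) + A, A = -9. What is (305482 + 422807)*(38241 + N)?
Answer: 96476443830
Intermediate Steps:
Q(J) = -9 + 2*J² (Q(J) = (J² + J*J) - 9 = (J² + J²) - 9 = 2*J² - 9 = -9 + 2*J²)
N = 94229 (N = 187*(-9 + 2*16²) + 3*56 = 187*(-9 + 2*256) + 168 = 187*(-9 + 512) + 168 = 187*503 + 168 = 94061 + 168 = 94229)
(305482 + 422807)*(38241 + N) = (305482 + 422807)*(38241 + 94229) = 728289*132470 = 96476443830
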